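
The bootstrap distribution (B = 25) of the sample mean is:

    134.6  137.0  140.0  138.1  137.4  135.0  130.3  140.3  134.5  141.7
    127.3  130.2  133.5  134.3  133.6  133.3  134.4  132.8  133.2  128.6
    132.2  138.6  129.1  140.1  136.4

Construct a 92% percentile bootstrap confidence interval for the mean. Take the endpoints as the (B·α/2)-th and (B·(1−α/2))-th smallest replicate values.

(127.3, 140.3)

Sorted replicates: 127.3, 128.6, 129.1, 130.2, 130.3, 132.2, 132.8, 133.2, 133.3, 133.5, 133.6, 134.3, 134.4, 134.5, 134.6, 135.0, 136.4, 137.0, 137.4, 138.1, 138.6, 140.0, 140.1, 140.3, 141.7
α = 0.08; lower rank = 25 × 0.040 = 1; upper rank = 25 × 0.960 = 24.
The 1st smallest replicate is 127.3; the 24th is 140.3.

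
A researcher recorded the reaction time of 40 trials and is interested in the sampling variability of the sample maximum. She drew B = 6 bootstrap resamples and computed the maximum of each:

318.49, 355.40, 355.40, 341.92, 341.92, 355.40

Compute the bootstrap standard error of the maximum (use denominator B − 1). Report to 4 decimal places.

SE* = 14.4629

Bootstrap SE is the standard deviation of the 6 replicate maximums.
Mean of replicates: (318.49 + 355.40 + 355.40 + 341.92 + 341.92 + 355.40) / 6 = 2068.53000 / 6 = 344.75500
Sum of squared deviations: (−26.26500)² + (+10.64500)² + (+10.64500)² + (−2.83500)² + (−2.83500)² + (+10.64500)² = 1045.87275
Variance = 1045.87275 / 5 = 209.17455
SE* = √209.17455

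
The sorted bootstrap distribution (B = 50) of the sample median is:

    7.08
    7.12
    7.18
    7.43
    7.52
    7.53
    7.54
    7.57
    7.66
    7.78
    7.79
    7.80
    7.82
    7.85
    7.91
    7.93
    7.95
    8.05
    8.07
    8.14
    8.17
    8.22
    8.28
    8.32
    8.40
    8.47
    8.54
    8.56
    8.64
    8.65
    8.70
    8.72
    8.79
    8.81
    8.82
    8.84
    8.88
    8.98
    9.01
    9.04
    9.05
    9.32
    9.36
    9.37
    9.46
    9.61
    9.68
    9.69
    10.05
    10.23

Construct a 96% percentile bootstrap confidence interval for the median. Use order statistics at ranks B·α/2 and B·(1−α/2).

α = 0.04; lower rank = 50 × 0.020 = 1; upper rank = 50 × 0.980 = 49.
The 1st smallest replicate is 7.08; the 49th is 10.05.

(7.08, 10.05)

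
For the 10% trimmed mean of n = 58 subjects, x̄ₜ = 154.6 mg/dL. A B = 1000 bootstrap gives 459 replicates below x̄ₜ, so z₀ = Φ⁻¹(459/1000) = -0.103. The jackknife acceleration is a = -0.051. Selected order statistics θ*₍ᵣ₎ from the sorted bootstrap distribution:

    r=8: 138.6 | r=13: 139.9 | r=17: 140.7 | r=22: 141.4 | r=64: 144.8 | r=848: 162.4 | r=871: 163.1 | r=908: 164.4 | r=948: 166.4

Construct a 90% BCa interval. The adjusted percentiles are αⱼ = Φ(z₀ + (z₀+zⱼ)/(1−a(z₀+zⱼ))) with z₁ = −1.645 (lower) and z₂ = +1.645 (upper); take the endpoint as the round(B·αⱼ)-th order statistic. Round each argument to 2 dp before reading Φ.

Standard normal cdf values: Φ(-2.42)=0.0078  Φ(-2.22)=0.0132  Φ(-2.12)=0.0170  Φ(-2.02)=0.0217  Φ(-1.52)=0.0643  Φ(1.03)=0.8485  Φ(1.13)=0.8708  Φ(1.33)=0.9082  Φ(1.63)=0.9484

Lower: z₀ + z₁ = -0.103 + (-1.645) = -1.748; 1 − a(z₀+z₁) = 1 − (-0.051)(-1.748) = 0.9109; argument = -0.103 + (-1.748)/0.9109 = -2.0221 → -2.02.
α₁ = Φ(-2.02) = 0.0217; rank = round(1000 × 0.0217) = 22; θ*₍22₎ = 141.4.
Upper: z₀ + z₂ = 1.542; 1 − a(z₀+z₂) = 1.0786; argument = 1.3266 → 1.33; α₂ = 0.9082; rank = 908; θ*₍908₎ = 164.4.

(141.4, 164.4)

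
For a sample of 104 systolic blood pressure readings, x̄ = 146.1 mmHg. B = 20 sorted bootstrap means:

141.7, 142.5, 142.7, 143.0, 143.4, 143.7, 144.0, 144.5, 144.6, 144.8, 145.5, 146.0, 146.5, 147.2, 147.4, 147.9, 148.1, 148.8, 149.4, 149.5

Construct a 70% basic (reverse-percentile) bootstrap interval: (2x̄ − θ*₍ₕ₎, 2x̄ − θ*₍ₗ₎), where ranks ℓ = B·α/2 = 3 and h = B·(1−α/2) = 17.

Percentile endpoints at ranks 3 and 17: θ*₍3₎ = 142.7, θ*₍17₎ = 148.1.
Basic interval reflects these around x̄:
  lower = 2 × 146.1 − 148.1 = 144.1
  upper = 2 × 146.1 − 142.7 = 149.5

(144.1, 149.5)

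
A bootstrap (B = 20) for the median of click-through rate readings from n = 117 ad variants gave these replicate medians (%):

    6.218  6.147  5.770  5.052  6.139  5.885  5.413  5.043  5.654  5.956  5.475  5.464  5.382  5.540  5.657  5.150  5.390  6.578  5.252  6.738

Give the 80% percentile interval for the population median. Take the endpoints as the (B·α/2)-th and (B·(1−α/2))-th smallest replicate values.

(5.052, 6.218)

Sorted replicates: 5.043, 5.052, 5.150, 5.252, 5.382, 5.390, 5.413, 5.464, 5.475, 5.540, 5.654, 5.657, 5.770, 5.885, 5.956, 6.139, 6.147, 6.218, 6.578, 6.738
α = 0.20; lower rank = 20 × 0.100 = 2; upper rank = 20 × 0.900 = 18.
The 2nd smallest replicate is 5.052; the 18th is 6.218.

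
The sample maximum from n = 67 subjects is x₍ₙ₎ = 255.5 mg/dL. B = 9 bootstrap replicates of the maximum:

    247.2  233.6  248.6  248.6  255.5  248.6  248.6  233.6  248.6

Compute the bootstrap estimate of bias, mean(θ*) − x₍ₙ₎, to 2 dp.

mean(θ*) = (247.2 + 233.6 + 248.6 + 248.6 + 255.5 + 248.6 + 248.6 + 233.6 + 248.6) / 9 = 245.878
bias = 245.878 − 255.5

bias = −9.62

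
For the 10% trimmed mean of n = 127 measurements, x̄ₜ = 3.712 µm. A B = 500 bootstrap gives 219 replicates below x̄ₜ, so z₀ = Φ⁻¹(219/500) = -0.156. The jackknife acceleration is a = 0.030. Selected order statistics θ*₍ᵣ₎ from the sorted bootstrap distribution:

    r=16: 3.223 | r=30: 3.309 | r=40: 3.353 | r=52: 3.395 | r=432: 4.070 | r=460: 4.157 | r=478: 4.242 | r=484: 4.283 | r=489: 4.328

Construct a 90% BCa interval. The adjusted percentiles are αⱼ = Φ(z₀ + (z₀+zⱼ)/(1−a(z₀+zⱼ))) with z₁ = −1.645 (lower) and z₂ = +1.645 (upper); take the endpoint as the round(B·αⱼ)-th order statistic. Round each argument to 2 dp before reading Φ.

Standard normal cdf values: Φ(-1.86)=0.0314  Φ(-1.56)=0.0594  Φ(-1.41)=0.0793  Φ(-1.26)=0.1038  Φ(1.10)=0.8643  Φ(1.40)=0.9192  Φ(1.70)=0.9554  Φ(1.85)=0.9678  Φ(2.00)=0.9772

Lower: z₀ + z₁ = -0.156 + (-1.645) = -1.801; 1 − a(z₀+z₁) = 1 − (0.030)(-1.801) = 1.0540; argument = -0.156 + (-1.801)/1.0540 = -1.8647 → -1.86.
α₁ = Φ(-1.86) = 0.0314; rank = round(500 × 0.0314) = 16; θ*₍16₎ = 3.223.
Upper: z₀ + z₂ = 1.489; 1 − a(z₀+z₂) = 0.9553; argument = 1.4026 → 1.40; α₂ = 0.9192; rank = 460; θ*₍460₎ = 4.157.

(3.223, 4.157)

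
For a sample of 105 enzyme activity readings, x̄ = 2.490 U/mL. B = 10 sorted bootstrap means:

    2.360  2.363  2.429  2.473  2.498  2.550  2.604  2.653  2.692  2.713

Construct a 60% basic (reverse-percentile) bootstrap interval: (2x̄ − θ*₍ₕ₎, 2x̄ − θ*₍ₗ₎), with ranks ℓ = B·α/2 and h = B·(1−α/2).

(2.327, 2.617)

Percentile endpoints at ranks 2 and 8: θ*₍2₎ = 2.363, θ*₍8₎ = 2.653.
Basic interval reflects these around x̄:
  lower = 2 × 2.490 − 2.653 = 2.327
  upper = 2 × 2.490 − 2.363 = 2.617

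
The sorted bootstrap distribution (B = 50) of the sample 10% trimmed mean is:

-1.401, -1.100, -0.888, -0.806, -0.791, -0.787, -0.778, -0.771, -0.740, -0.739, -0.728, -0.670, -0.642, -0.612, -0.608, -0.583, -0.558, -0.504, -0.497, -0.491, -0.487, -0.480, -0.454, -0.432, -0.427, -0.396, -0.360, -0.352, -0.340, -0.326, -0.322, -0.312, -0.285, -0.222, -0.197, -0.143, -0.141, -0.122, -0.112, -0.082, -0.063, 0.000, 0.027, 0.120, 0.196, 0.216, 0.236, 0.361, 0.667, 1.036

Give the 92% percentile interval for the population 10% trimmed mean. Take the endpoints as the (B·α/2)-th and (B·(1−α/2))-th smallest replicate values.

(-1.100, 0.361)

α = 0.08; lower rank = 50 × 0.040 = 2; upper rank = 50 × 0.960 = 48.
The 2nd smallest replicate is -1.100; the 48th is 0.361.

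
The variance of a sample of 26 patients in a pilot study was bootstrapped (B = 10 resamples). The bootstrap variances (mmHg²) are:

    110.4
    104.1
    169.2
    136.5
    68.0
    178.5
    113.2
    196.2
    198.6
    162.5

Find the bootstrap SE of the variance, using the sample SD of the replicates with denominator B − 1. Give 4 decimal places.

Bootstrap SE is the standard deviation of the 10 replicate variances.
Mean of replicates: (110.4 + 104.1 + 169.2 + 136.5 + 68.0 + 178.5 + 113.2 + 196.2 + 198.6 + 162.5) / 10 = 1437.20000 / 10 = 143.72000
Sum of squared deviations: (−33.32000)² + (−39.62000)² + (+25.48000)² + (−7.22000)² + (−75.72000)² + (+34.78000)² + (−30.52000)² + (+52.48000)² + (+54.88000)² + (+18.78000)² = 17374.61600
Variance = 17374.61600 / 9 = 1930.51289
SE* = √1930.51289

SE* = 43.9376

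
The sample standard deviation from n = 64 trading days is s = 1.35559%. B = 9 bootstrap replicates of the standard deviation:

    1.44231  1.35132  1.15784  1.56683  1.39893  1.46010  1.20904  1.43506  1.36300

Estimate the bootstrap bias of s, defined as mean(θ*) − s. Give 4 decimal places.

mean(θ*) = (1.44231 + 1.35132 + 1.15784 + 1.56683 + 1.39893 + 1.46010 + 1.20904 + 1.43506 + 1.36300) / 9 = 1.37605
bias = 1.37605 − 1.35559

bias = +0.0205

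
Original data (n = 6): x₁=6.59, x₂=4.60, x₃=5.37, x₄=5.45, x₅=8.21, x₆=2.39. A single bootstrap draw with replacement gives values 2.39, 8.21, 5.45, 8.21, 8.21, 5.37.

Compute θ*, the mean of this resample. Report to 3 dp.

Mean = (2.39 + 8.21 + 5.45 + 8.21 + 8.21 + 5.37) / 6 = 37.840 / 6 = 6.307

θ* = 6.307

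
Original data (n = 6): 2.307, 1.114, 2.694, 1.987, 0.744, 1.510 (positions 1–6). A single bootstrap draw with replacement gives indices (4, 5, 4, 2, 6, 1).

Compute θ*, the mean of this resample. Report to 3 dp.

θ* = 1.608

Resample values: 1.987, 0.744, 1.987, 1.114, 1.510, 2.307.
Mean = (1.987 + 0.744 + 1.987 + 1.114 + 1.510 + 2.307) / 6 = 9.6490 / 6 = 1.608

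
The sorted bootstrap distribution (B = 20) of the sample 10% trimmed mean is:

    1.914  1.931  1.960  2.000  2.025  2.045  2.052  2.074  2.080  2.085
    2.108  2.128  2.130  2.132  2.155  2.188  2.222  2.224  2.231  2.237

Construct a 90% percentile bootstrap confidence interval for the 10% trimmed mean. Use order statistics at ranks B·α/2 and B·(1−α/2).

(1.914, 2.231)

α = 0.10; lower rank = 20 × 0.050 = 1; upper rank = 20 × 0.950 = 19.
The 1st smallest replicate is 1.914; the 19th is 2.231.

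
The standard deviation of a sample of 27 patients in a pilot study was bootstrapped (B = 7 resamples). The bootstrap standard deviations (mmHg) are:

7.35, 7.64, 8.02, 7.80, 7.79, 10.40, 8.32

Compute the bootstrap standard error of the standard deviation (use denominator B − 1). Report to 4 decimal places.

Bootstrap SE is the standard deviation of the 7 replicate standard deviations.
Mean of replicates: (7.35 + 7.64 + 8.02 + 7.80 + 7.79 + 10.40 + 8.32) / 7 = 57.32000 / 7 = 8.18857
Sum of squared deviations: (−0.83857)² + (−0.54857)² + (−0.16857)² + (−0.38857)² + (−0.39857)² + (+2.21143)² + (+0.13143)² = 6.25009
Variance = 6.25009 / 6 = 1.04168
SE* = √1.04168

SE* = 1.0206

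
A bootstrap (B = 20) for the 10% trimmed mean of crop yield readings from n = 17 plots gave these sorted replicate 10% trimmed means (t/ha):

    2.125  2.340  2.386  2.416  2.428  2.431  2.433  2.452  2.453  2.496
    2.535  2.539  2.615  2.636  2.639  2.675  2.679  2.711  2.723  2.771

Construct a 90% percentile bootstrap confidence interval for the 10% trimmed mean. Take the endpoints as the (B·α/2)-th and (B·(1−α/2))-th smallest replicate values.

(2.125, 2.723)

α = 0.10; lower rank = 20 × 0.050 = 1; upper rank = 20 × 0.950 = 19.
The 1st smallest replicate is 2.125; the 19th is 2.723.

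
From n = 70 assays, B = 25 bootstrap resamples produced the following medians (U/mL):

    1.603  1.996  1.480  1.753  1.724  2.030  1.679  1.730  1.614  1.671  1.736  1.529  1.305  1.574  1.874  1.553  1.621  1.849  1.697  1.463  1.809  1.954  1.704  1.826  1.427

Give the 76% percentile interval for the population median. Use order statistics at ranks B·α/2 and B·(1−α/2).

Sorted replicates: 1.305, 1.427, 1.463, 1.480, 1.529, 1.553, 1.574, 1.603, 1.614, 1.621, 1.671, 1.679, 1.697, 1.704, 1.724, 1.730, 1.736, 1.753, 1.809, 1.826, 1.849, 1.874, 1.954, 1.996, 2.030
α = 0.24; lower rank = 25 × 0.120 = 3; upper rank = 25 × 0.880 = 22.
The 3rd smallest replicate is 1.463; the 22nd is 1.874.

(1.463, 1.874)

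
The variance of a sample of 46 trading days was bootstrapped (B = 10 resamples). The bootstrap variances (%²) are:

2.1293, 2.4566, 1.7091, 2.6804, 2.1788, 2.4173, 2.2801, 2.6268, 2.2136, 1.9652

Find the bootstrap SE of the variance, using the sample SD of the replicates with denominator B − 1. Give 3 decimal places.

SE* = 0.296

Bootstrap SE is the standard deviation of the 10 replicate variances.
Mean of replicates: (2.1293 + 2.4566 + 1.7091 + 2.6804 + 2.1788 + 2.4173 + 2.2801 + 2.6268 + 2.2136 + 1.9652) / 10 = 22.65720 / 10 = 2.26572
Sum of squared deviations: (−0.13642)² + (+0.19088)² + (−0.55662)² + (+0.41468)² + (−0.08692)² + (+0.15158)² + (+0.01438)² + (+0.36108)² + (−0.05212)² + (−0.30052)² = 0.79098
Variance = 0.79098 / 9 = 0.08789
SE* = √0.08789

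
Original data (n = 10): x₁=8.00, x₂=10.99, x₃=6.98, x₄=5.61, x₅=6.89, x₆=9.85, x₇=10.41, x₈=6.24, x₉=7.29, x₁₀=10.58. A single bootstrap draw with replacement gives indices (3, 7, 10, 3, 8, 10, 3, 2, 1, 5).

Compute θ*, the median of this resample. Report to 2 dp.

Resample values: 6.98, 10.41, 10.58, 6.98, 6.24, 10.58, 6.98, 10.99, 8.00, 6.89.
Sorted: 6.24, 6.89, 6.98, 6.98, 6.98, 8.00, 10.41, 10.58, 10.58, 10.99
Median = average of the two middle values = 7.49

θ* = 7.49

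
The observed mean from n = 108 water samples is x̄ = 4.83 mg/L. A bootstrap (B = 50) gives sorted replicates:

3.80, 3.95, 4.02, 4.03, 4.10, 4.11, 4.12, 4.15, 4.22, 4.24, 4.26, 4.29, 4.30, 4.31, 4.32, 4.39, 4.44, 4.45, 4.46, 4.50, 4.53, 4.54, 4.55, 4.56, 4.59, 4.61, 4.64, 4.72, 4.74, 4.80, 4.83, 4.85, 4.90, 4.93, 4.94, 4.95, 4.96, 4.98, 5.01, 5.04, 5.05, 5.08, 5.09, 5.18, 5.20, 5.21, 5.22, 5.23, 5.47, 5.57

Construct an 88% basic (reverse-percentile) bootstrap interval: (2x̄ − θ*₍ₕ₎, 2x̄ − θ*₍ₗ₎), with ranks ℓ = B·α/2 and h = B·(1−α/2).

Percentile endpoints at ranks 3 and 47: θ*₍3₎ = 4.02, θ*₍47₎ = 5.22.
Basic interval reflects these around x̄:
  lower = 2 × 4.83 − 5.22 = 4.44
  upper = 2 × 4.83 − 4.02 = 5.64

(4.44, 5.64)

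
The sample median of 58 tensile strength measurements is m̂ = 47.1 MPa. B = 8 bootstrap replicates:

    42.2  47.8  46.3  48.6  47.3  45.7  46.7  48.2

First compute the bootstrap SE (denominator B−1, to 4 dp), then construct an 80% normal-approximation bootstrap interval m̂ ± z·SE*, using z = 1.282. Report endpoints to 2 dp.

Mean of replicates = 46.6000; sum of squared deviations = 28.7600; SE* = √(28.7600/7) = 2.0270
Margin = 1.282 × 2.0270 = 2.599
Interval: 47.1 ± 2.599

(44.50, 49.70)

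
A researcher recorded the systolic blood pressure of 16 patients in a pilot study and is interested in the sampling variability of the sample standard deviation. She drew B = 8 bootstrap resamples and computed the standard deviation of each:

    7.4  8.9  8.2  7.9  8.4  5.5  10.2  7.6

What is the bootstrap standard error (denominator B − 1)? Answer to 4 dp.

Bootstrap SE is the standard deviation of the 8 replicate standard deviations.
Mean of replicates: (7.4 + 8.9 + 8.2 + 7.9 + 8.4 + 5.5 + 10.2 + 7.6) / 8 = 64.10000 / 8 = 8.01250
Sum of squared deviations: (−0.61250)² + (+0.88750)² + (+0.18750)² + (−0.11250)² + (+0.38750)² + (−2.51250)² + (+2.18750)² + (−0.41250)² = 12.62875
Variance = 12.62875 / 7 = 1.80411
SE* = √1.80411

SE* = 1.3432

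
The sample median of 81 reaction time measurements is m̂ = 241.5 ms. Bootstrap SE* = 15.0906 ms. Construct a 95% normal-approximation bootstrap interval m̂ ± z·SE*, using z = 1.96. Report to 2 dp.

Margin = 1.96 × 15.0906 = 29.578
Interval: 241.5 ± 29.578

(211.92, 271.08)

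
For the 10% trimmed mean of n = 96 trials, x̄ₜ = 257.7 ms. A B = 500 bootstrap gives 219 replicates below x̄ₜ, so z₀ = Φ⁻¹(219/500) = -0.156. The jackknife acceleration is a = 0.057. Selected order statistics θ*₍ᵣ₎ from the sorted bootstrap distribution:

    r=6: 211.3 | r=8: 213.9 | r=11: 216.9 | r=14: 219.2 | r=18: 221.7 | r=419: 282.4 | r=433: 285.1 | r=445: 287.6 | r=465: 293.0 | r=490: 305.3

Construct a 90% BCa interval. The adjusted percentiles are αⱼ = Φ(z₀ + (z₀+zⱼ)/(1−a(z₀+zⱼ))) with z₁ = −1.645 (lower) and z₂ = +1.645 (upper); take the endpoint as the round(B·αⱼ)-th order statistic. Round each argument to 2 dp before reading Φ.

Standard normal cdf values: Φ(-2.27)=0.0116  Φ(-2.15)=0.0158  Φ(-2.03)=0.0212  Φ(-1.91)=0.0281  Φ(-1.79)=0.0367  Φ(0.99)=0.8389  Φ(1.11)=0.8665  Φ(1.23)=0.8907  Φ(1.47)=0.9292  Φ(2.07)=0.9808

Lower: z₀ + z₁ = -0.156 + (-1.645) = -1.801; 1 − a(z₀+z₁) = 1 − (0.057)(-1.801) = 1.1027; argument = -0.156 + (-1.801)/1.1027 = -1.7893 → -1.79.
α₁ = Φ(-1.79) = 0.0367; rank = round(500 × 0.0367) = 18; θ*₍18₎ = 221.7.
Upper: z₀ + z₂ = 1.489; 1 − a(z₀+z₂) = 0.9151; argument = 1.4711 → 1.47; α₂ = 0.9292; rank = 465; θ*₍465₎ = 293.0.

(221.7, 293.0)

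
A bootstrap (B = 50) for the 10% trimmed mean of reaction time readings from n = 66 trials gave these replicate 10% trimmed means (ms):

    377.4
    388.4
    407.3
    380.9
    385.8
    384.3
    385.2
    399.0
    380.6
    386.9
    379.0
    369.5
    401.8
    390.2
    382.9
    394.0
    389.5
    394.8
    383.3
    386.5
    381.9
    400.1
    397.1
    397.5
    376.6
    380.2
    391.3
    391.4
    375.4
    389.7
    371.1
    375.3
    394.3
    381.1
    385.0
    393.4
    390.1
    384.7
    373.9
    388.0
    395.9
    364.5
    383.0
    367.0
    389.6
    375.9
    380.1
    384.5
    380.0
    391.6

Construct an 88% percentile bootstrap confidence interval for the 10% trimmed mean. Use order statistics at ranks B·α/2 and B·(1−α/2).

Sorted replicates: 364.5, 367.0, 369.5, 371.1, 373.9, 375.3, 375.4, 375.9, 376.6, 377.4, 379.0, 380.0, 380.1, 380.2, 380.6, 380.9, 381.1, 381.9, 382.9, 383.0, 383.3, 384.3, 384.5, 384.7, 385.0, 385.2, 385.8, 386.5, 386.9, 388.0, 388.4, 389.5, 389.6, 389.7, 390.1, 390.2, 391.3, 391.4, 391.6, 393.4, 394.0, 394.3, 394.8, 395.9, 397.1, 397.5, 399.0, 400.1, 401.8, 407.3
α = 0.12; lower rank = 50 × 0.060 = 3; upper rank = 50 × 0.940 = 47.
The 3rd smallest replicate is 369.5; the 47th is 399.0.

(369.5, 399.0)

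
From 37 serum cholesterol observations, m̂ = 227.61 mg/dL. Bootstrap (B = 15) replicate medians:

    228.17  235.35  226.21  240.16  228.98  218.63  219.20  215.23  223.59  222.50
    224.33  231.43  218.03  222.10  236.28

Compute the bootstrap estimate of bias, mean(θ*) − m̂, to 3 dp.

mean(θ*) = (228.17 + 235.35 + 226.21 + 240.16 + 228.98 + 218.63 + 219.20 + 215.23 + 223.59 + 222.50 + 224.33 + 231.43 + 218.03 + 222.10 + 236.28) / 15 = 226.0127
bias = 226.0127 − 227.61

bias = −1.597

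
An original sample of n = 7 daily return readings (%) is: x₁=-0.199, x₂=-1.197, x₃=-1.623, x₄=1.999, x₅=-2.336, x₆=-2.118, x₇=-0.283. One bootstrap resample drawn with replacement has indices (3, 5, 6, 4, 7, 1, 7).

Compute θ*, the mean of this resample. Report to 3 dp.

θ* = -0.692

Resample values: -1.623, -2.336, -2.118, 1.999, -0.283, -0.199, -0.283.
Mean = ((-1.623) + (-2.336) + (-2.118) + 1.999 + (-0.283) + (-0.199) + (-0.283)) / 7 = -4.8430 / 7 = -0.692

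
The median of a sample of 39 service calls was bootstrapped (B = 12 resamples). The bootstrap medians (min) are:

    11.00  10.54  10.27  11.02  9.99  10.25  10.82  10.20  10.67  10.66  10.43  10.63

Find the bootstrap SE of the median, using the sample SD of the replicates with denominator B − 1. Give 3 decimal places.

Bootstrap SE is the standard deviation of the 12 replicate medians.
Mean of replicates: (11.00 + 10.54 + 10.27 + 11.02 + 9.99 + 10.25 + 10.82 + 10.20 + 10.67 + 10.66 + 10.43 + 10.63) / 12 = 126.4800 / 12 = 10.5400
Sum of squared deviations: (+0.4600)² + (−0.0000)² + (−0.2700)² + (+0.4800)² + (−0.5500)² + (−0.2900)² + (+0.2800)² + (−0.3400)² + (+0.1300)² + (+0.1200)² + (−0.1100)² + (+0.0900)² = 1.1470
Variance = 1.1470 / 11 = 0.1043
SE* = √0.1043

SE* = 0.323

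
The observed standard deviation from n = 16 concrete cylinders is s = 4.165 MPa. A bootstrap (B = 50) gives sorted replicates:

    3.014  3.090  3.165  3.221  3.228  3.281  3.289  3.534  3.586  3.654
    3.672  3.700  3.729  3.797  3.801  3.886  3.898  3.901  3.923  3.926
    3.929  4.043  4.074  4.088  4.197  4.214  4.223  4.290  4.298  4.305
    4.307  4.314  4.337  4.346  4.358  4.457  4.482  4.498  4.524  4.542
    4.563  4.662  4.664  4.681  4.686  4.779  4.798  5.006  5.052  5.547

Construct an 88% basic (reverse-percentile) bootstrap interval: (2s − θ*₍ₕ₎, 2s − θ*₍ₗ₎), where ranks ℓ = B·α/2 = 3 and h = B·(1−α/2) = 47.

Percentile endpoints at ranks 3 and 47: θ*₍3₎ = 3.165, θ*₍47₎ = 4.798.
Basic interval reflects these around s:
  lower = 2 × 4.165 − 4.798 = 3.532
  upper = 2 × 4.165 − 3.165 = 5.165

(3.532, 5.165)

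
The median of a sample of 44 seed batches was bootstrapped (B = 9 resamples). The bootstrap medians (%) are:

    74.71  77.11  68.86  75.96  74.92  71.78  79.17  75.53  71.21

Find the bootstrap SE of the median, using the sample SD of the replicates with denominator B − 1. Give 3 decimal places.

SE* = 3.199

Bootstrap SE is the standard deviation of the 9 replicate medians.
Mean of replicates: (74.71 + 77.11 + 68.86 + 75.96 + 74.92 + 71.78 + 79.17 + 75.53 + 71.21) / 9 = 669.2500 / 9 = 74.3611
Sum of squared deviations: (+0.3489)² + (+2.7489)² + (−5.5011)² + (+1.5989)² + (+0.5589)² + (−2.5811)² + (+4.8089)² + (+1.1689)² + (−3.1511)² = 81.8925
Variance = 81.8925 / 8 = 10.2366
SE* = √10.2366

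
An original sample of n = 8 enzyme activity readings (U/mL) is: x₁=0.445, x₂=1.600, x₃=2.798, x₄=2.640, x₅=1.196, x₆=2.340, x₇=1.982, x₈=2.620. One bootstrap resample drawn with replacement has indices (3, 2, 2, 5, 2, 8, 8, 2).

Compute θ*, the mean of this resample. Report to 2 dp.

θ* = 1.95

Resample values: 2.798, 1.600, 1.600, 1.196, 1.600, 2.620, 2.620, 1.600.
Mean = (2.798 + 1.600 + 1.600 + 1.196 + 1.600 + 2.620 + 2.620 + 1.600) / 8 = 15.6340 / 8 = 1.95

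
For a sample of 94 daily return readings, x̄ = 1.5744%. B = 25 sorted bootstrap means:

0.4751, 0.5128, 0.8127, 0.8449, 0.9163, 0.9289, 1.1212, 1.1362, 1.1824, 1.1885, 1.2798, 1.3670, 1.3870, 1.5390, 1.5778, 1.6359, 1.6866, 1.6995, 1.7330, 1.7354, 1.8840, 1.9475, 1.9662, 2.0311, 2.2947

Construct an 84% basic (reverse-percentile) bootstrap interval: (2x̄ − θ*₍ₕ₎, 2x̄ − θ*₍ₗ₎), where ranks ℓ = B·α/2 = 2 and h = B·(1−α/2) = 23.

(1.1826, 2.6360)

Percentile endpoints at ranks 2 and 23: θ*₍2₎ = 0.5128, θ*₍23₎ = 1.9662.
Basic interval reflects these around x̄:
  lower = 2 × 1.5744 − 1.9662 = 1.1826
  upper = 2 × 1.5744 − 0.5128 = 2.6360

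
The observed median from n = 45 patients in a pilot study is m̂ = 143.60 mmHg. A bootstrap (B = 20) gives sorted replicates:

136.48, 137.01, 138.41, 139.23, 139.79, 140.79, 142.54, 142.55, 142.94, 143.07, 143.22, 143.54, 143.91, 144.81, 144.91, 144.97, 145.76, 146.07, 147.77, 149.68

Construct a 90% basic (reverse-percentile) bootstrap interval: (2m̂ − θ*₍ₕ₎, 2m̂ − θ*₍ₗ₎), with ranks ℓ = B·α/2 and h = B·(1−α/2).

Percentile endpoints at ranks 1 and 19: θ*₍1₎ = 136.48, θ*₍19₎ = 147.77.
Basic interval reflects these around m̂:
  lower = 2 × 143.60 − 147.77 = 139.43
  upper = 2 × 143.60 − 136.48 = 150.72

(139.43, 150.72)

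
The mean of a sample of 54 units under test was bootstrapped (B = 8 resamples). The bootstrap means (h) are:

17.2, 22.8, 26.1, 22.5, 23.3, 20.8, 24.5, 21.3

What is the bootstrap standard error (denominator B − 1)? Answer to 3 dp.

SE* = 2.668

Bootstrap SE is the standard deviation of the 8 replicate means.
Mean of replicates: (17.2 + 22.8 + 26.1 + 22.5 + 23.3 + 20.8 + 24.5 + 21.3) / 8 = 178.5000 / 8 = 22.3125
Sum of squared deviations: (−5.1125)² + (+0.4875)² + (+3.7875)² + (+0.1875)² + (+0.9875)² + (−1.5125)² + (+2.1875)² + (−1.0125)² = 49.8288
Variance = 49.8288 / 7 = 7.1184
SE* = √7.1184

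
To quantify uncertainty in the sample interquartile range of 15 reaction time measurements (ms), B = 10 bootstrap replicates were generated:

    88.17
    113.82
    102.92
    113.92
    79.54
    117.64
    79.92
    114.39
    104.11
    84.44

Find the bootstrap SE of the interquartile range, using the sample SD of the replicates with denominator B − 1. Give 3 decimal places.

SE* = 15.392

Bootstrap SE is the standard deviation of the 10 replicate interquartile ranges.
Mean of replicates: (88.17 + 113.82 + 102.92 + 113.92 + 79.54 + 117.64 + 79.92 + 114.39 + 104.11 + 84.44) / 10 = 998.8700 / 10 = 99.8870
Sum of squared deviations: (−11.7170)² + (+13.9330)² + (+3.0330)² + (+14.0330)² + (−20.3470)² + (+17.7530)² + (−19.9670)² + (+14.5030)² + (+4.2230)² + (−15.4470)² = 2132.1718
Variance = 2132.1718 / 9 = 236.9080
SE* = √236.9080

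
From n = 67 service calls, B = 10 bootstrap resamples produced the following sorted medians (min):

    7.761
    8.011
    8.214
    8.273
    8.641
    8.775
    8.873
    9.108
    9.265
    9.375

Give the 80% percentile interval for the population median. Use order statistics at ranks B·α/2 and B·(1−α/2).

(7.761, 9.265)

α = 0.20; lower rank = 10 × 0.100 = 1; upper rank = 10 × 0.900 = 9.
The 1st smallest replicate is 7.761; the 9th is 9.265.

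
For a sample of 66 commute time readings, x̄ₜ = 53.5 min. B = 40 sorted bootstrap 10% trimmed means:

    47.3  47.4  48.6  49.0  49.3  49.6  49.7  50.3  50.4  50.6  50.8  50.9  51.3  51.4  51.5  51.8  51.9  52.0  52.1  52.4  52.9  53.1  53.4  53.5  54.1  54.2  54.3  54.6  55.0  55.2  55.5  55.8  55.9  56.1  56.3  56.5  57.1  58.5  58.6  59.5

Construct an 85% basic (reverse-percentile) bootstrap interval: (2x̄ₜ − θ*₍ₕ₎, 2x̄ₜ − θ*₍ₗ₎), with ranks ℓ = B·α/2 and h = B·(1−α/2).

Percentile endpoints at ranks 3 and 37: θ*₍3₎ = 48.6, θ*₍37₎ = 57.1.
Basic interval reflects these around x̄ₜ:
  lower = 2 × 53.5 − 57.1 = 49.9
  upper = 2 × 53.5 − 48.6 = 58.4

(49.9, 58.4)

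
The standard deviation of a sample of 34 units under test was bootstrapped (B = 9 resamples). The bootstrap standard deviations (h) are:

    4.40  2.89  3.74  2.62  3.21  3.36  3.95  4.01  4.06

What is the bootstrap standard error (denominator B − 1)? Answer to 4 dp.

Bootstrap SE is the standard deviation of the 9 replicate standard deviations.
Mean of replicates: (4.40 + 2.89 + 3.74 + 2.62 + 3.21 + 3.36 + 3.95 + 4.01 + 4.06) / 9 = 32.24000 / 9 = 3.58222
Sum of squared deviations: (+0.81778)² + (−0.69222)² + (+0.15778)² + (−0.96222)² + (−0.37222)² + (−0.22222)² + (+0.36778)² + (+0.42778)² + (+0.47778)² = 2.83316
Variance = 2.83316 / 8 = 0.35414
SE* = √0.35414

SE* = 0.5951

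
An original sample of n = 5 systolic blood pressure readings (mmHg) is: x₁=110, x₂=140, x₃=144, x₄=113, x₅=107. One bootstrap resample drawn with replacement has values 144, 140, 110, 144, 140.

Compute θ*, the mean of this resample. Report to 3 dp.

Mean = (144 + 140 + 110 + 144 + 140) / 5 = 678.0 / 5 = 135.600

θ* = 135.600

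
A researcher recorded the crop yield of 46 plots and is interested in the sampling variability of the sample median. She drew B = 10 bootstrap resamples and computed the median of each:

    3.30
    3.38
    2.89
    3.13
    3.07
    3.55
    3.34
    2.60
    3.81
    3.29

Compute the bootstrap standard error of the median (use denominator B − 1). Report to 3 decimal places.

Bootstrap SE is the standard deviation of the 10 replicate medians.
Mean of replicates: (3.30 + 3.38 + 2.89 + 3.13 + 3.07 + 3.55 + 3.34 + 2.60 + 3.81 + 3.29) / 10 = 32.3600 / 10 = 3.2360
Sum of squared deviations: (+0.0640)² + (+0.1440)² + (−0.3460)² + (−0.1060)² + (−0.1660)² + (+0.3140)² + (+0.1040)² + (−0.6360)² + (+0.5740)² + (+0.0540)² = 1.0296
Variance = 1.0296 / 9 = 0.1144
SE* = √0.1144

SE* = 0.338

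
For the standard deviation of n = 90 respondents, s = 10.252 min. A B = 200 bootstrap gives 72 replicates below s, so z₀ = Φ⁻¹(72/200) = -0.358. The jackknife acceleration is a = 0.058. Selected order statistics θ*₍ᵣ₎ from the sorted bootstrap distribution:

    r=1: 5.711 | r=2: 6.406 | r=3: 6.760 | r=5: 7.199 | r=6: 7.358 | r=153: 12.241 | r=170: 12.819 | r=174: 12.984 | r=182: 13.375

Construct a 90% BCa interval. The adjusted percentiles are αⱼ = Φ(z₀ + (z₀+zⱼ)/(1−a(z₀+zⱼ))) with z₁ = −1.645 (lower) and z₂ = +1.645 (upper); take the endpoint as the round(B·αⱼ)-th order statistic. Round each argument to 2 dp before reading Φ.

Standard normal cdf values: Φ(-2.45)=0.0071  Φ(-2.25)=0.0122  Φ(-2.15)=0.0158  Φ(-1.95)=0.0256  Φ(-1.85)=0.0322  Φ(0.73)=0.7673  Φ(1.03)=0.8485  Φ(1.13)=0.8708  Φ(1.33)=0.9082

Lower: z₀ + z₁ = -0.358 + (-1.645) = -2.003; 1 − a(z₀+z₁) = 1 − (0.058)(-2.003) = 1.1162; argument = -0.358 + (-2.003)/1.1162 = -2.1525 → -2.15.
α₁ = Φ(-2.15) = 0.0158; rank = round(200 × 0.0158) = 3; θ*₍3₎ = 6.760.
Upper: z₀ + z₂ = 1.287; 1 − a(z₀+z₂) = 0.9254; argument = 1.0328 → 1.03; α₂ = 0.8485; rank = 170; θ*₍170₎ = 12.819.

(6.760, 12.819)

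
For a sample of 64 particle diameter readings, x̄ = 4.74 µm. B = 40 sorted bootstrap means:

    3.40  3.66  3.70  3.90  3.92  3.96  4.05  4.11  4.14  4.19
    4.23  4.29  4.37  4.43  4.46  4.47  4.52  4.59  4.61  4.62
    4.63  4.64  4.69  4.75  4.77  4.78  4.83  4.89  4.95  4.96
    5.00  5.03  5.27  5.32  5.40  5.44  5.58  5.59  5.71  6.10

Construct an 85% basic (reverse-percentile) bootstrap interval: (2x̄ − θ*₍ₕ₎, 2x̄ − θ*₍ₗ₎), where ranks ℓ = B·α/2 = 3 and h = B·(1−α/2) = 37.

Percentile endpoints at ranks 3 and 37: θ*₍3₎ = 3.70, θ*₍37₎ = 5.58.
Basic interval reflects these around x̄:
  lower = 2 × 4.74 − 5.58 = 3.90
  upper = 2 × 4.74 − 3.70 = 5.78

(3.90, 5.78)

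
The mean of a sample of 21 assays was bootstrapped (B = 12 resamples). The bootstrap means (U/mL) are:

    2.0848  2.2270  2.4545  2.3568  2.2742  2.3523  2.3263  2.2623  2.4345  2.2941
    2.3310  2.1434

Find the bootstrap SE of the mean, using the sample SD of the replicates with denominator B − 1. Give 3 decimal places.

SE* = 0.108

Bootstrap SE is the standard deviation of the 12 replicate means.
Mean of replicates: (2.0848 + 2.2270 + 2.4545 + 2.3568 + 2.2742 + 2.3523 + 2.3263 + 2.2623 + 2.4345 + 2.2941 + 2.3310 + 2.1434) / 12 = 27.54120 / 12 = 2.29510
Sum of squared deviations: (−0.21030)² + (−0.06810)² + (+0.15940)² + (+0.06170)² + (−0.02090)² + (+0.05720)² + (+0.03120)² + (−0.03280)² + (+0.13940)² + (−0.00100)² + (+0.03590)² + (−0.15170)² = 0.12757
Variance = 0.12757 / 11 = 0.01160
SE* = √0.01160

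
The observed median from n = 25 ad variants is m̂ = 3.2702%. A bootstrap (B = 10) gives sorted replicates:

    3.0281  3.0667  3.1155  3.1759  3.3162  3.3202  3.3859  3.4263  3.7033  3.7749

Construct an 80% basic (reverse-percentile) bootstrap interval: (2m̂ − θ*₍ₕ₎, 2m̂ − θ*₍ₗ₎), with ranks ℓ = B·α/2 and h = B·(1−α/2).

(2.8371, 3.5123)

Percentile endpoints at ranks 1 and 9: θ*₍1₎ = 3.0281, θ*₍9₎ = 3.7033.
Basic interval reflects these around m̂:
  lower = 2 × 3.2702 − 3.7033 = 2.8371
  upper = 2 × 3.2702 − 3.0281 = 3.5123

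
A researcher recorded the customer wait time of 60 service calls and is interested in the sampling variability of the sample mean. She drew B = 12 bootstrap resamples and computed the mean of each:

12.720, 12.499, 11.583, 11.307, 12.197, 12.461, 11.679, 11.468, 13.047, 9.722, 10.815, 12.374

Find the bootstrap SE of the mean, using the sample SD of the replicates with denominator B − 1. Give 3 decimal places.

SE* = 0.930

Bootstrap SE is the standard deviation of the 12 replicate means.
Mean of replicates: (12.720 + 12.499 + 11.583 + 11.307 + 12.197 + 12.461 + 11.679 + 11.468 + 13.047 + 9.722 + 10.815 + 12.374) / 12 = 141.8720 / 12 = 11.8227
Sum of squared deviations: (+0.8973)² + (+0.6763)² + (−0.2397)² + (−0.5157)² + (+0.3743)² + (+0.6383)² + (−0.1437)² + (−0.3547)² + (+1.2243)² + (−2.1007)² + (−1.0077)² + (+0.5513)² = 9.5112
Variance = 9.5112 / 11 = 0.8647
SE* = √0.8647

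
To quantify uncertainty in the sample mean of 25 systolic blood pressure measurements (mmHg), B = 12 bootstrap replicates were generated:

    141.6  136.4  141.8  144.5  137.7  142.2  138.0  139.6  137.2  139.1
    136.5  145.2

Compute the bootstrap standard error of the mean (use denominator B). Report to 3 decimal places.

Bootstrap SE is the standard deviation of the 12 replicate means.
Mean of replicates: (141.6 + 136.4 + 141.8 + 144.5 + 137.7 + 142.2 + 138.0 + 139.6 + 137.2 + 139.1 + 136.5 + 145.2) / 12 = 1679.8000 / 12 = 139.9833
Sum of squared deviations: (+1.6167)² + (−3.5833)² + (+1.8167)² + (+4.5167)² + (−2.2833)² + (+2.2167)² + (−1.9833)² + (−0.3833)² + (−2.7833)² + (−0.8833)² + (−3.4833)² + (+5.2167)² = 101.2367
Variance = 101.2367 / 12 = 8.4364
SE* = √8.4364

SE* = 2.905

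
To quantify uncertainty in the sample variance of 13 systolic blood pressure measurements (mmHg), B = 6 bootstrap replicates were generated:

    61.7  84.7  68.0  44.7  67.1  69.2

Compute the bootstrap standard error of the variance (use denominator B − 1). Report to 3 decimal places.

Bootstrap SE is the standard deviation of the 6 replicate variances.
Mean of replicates: (61.7 + 84.7 + 68.0 + 44.7 + 67.1 + 69.2) / 6 = 395.4000 / 6 = 65.9000
Sum of squared deviations: (−4.2000)² + (+18.8000)² + (+2.1000)² + (−21.2000)² + (+1.2000)² + (+3.3000)² = 837.2600
Variance = 837.2600 / 5 = 167.4520
SE* = √167.4520

SE* = 12.940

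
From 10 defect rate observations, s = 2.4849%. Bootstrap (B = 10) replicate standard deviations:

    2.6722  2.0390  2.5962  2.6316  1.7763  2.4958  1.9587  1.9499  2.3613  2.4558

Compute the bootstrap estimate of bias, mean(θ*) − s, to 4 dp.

mean(θ*) = (2.6722 + 2.0390 + 2.5962 + 2.6316 + 1.7763 + 2.4958 + 1.9587 + 1.9499 + 2.3613 + 2.4558) / 10 = 2.29368
bias = 2.29368 − 2.4849

bias = −0.1912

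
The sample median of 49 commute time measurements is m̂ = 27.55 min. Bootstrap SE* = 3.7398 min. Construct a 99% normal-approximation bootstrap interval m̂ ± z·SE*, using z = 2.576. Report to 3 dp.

(17.916, 37.184)

Margin = 2.576 × 3.7398 = 9.6337
Interval: 27.55 ± 9.6337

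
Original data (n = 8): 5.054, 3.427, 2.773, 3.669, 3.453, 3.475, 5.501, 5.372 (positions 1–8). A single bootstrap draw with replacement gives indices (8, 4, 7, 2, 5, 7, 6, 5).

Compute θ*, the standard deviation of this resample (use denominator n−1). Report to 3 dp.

Resample values: 5.372, 3.669, 5.501, 3.427, 3.453, 5.501, 3.475, 3.453.
Mean = 4.2314; sum of squared deviations = 7.2720
s² = 7.2720 / 7 = 1.0389
s = √1.0389 = 1.019

θ* = 1.019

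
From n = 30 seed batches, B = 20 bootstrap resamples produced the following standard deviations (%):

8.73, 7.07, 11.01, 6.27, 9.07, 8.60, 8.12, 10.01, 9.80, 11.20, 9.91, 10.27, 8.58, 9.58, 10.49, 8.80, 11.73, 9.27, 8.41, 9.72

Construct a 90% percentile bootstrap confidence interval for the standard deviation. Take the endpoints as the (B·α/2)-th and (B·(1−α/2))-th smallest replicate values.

Sorted replicates: 6.27, 7.07, 8.12, 8.41, 8.58, 8.60, 8.73, 8.80, 9.07, 9.27, 9.58, 9.72, 9.80, 9.91, 10.01, 10.27, 10.49, 11.01, 11.20, 11.73
α = 0.10; lower rank = 20 × 0.050 = 1; upper rank = 20 × 0.950 = 19.
The 1st smallest replicate is 6.27; the 19th is 11.20.

(6.27, 11.20)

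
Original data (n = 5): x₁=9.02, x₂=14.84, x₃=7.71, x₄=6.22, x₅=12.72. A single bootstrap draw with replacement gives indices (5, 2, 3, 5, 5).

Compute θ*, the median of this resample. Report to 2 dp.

θ* = 12.72

Resample values: 12.72, 14.84, 7.71, 12.72, 12.72.
Sorted: 7.71, 12.72, 12.72, 12.72, 14.84
Median = middle value = 12.72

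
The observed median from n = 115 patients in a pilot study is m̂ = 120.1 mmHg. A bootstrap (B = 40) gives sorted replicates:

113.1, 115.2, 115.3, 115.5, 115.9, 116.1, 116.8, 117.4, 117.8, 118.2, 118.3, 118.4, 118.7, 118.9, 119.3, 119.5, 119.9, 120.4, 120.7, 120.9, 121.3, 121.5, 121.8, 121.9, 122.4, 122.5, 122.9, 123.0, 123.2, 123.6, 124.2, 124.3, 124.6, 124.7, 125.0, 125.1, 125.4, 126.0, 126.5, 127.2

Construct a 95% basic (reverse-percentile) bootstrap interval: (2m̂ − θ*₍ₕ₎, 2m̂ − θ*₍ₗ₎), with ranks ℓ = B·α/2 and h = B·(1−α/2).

Percentile endpoints at ranks 1 and 39: θ*₍1₎ = 113.1, θ*₍39₎ = 126.5.
Basic interval reflects these around m̂:
  lower = 2 × 120.1 − 126.5 = 113.7
  upper = 2 × 120.1 − 113.1 = 127.1

(113.7, 127.1)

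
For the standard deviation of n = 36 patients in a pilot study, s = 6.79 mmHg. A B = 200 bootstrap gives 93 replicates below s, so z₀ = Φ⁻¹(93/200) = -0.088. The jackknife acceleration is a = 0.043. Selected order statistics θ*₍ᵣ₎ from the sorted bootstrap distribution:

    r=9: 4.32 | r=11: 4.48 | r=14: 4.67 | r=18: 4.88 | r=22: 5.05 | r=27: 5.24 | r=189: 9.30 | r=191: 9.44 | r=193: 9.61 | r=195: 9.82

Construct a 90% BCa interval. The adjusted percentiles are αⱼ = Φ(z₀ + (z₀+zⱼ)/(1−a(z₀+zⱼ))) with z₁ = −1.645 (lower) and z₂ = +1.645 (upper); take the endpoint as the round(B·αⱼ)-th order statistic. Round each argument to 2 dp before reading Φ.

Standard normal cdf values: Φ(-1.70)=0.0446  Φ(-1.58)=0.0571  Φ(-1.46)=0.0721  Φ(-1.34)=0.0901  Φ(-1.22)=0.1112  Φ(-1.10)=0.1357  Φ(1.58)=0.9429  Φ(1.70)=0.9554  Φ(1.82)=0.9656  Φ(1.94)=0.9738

Lower: z₀ + z₁ = -0.088 + (-1.645) = -1.733; 1 − a(z₀+z₁) = 1 − (0.043)(-1.733) = 1.0745; argument = -0.088 + (-1.733)/1.0745 = -1.7008 → -1.70.
α₁ = Φ(-1.70) = 0.0446; rank = round(200 × 0.0446) = 9; θ*₍9₎ = 4.32.
Upper: z₀ + z₂ = 1.557; 1 − a(z₀+z₂) = 0.9330; argument = 1.5807 → 1.58; α₂ = 0.9429; rank = 189; θ*₍189₎ = 9.30.

(4.32, 9.30)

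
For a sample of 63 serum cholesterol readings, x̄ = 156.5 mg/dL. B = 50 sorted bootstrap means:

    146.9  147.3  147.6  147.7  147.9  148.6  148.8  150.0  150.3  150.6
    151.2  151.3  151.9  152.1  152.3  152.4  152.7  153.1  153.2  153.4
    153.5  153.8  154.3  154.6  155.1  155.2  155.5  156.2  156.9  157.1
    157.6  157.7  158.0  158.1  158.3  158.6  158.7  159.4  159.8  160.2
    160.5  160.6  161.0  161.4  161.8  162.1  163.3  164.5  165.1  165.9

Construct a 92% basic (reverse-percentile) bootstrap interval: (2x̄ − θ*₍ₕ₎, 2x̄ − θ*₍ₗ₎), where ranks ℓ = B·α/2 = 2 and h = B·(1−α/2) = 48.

Percentile endpoints at ranks 2 and 48: θ*₍2₎ = 147.3, θ*₍48₎ = 164.5.
Basic interval reflects these around x̄:
  lower = 2 × 156.5 − 164.5 = 148.5
  upper = 2 × 156.5 − 147.3 = 165.7

(148.5, 165.7)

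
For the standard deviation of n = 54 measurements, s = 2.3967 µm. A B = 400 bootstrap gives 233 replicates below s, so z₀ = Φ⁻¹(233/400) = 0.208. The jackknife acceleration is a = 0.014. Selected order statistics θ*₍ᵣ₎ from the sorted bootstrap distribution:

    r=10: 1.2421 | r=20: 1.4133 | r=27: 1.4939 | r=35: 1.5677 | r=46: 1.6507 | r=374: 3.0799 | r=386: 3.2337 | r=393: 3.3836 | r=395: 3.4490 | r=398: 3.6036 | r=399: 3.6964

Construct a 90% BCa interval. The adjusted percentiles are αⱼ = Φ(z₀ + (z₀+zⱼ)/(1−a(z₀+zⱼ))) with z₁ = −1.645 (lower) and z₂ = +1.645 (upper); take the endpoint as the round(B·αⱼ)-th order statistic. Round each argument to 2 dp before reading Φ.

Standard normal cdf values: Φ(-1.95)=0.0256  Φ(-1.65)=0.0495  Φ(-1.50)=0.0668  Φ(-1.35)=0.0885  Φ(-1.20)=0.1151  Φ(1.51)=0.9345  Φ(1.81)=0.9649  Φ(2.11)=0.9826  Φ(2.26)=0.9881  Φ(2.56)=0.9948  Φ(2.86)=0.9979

Lower: z₀ + z₁ = 0.208 + (-1.645) = -1.437; 1 − a(z₀+z₁) = 1 − (0.014)(-1.437) = 1.0201; argument = 0.208 + (-1.437)/1.0201 = -1.2007 → -1.20.
α₁ = Φ(-1.20) = 0.1151; rank = round(400 × 0.1151) = 46; θ*₍46₎ = 1.6507.
Upper: z₀ + z₂ = 1.853; 1 − a(z₀+z₂) = 0.9741; argument = 2.1104 → 2.11; α₂ = 0.9826; rank = 393; θ*₍393₎ = 3.3836.

(1.6507, 3.3836)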